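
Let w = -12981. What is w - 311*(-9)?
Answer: -10182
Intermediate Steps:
w - 311*(-9) = -12981 - 311*(-9) = -12981 - 1*(-2799) = -12981 + 2799 = -10182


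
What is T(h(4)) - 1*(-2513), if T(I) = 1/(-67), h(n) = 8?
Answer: 168370/67 ≈ 2513.0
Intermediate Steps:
T(I) = -1/67
T(h(4)) - 1*(-2513) = -1/67 - 1*(-2513) = -1/67 + 2513 = 168370/67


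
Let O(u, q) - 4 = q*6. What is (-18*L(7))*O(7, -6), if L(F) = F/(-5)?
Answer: -4032/5 ≈ -806.40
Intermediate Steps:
O(u, q) = 4 + 6*q (O(u, q) = 4 + q*6 = 4 + 6*q)
L(F) = -F/5 (L(F) = F*(-⅕) = -F/5)
(-18*L(7))*O(7, -6) = (-(-18)*7/5)*(4 + 6*(-6)) = (-18*(-7/5))*(4 - 36) = (126/5)*(-32) = -4032/5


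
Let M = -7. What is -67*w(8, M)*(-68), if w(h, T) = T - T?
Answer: 0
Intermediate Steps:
w(h, T) = 0
-67*w(8, M)*(-68) = -67*0*(-68) = 0*(-68) = 0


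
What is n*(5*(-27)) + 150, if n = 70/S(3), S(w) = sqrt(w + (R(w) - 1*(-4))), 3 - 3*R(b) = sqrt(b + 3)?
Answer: 150 - 9450*sqrt(3)/sqrt(24 - sqrt(6)) ≈ -3375.8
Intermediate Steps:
R(b) = 1 - sqrt(3 + b)/3 (R(b) = 1 - sqrt(b + 3)/3 = 1 - sqrt(3 + b)/3)
S(w) = sqrt(5 + w - sqrt(3 + w)/3) (S(w) = sqrt(w + ((1 - sqrt(3 + w)/3) - 1*(-4))) = sqrt(w + ((1 - sqrt(3 + w)/3) + 4)) = sqrt(w + (5 - sqrt(3 + w)/3)) = sqrt(5 + w - sqrt(3 + w)/3))
n = 210/sqrt(72 - 3*sqrt(6)) (n = 70/((sqrt(45 - 3*sqrt(3 + 3) + 9*3)/3)) = 70/((sqrt(45 - 3*sqrt(6) + 27)/3)) = 70/((sqrt(72 - 3*sqrt(6))/3)) = 70*(3/sqrt(72 - 3*sqrt(6))) = 210/sqrt(72 - 3*sqrt(6)) ≈ 26.117)
n*(5*(-27)) + 150 = (70*sqrt(3)/sqrt(24 - sqrt(6)))*(5*(-27)) + 150 = (70*sqrt(3)/sqrt(24 - sqrt(6)))*(-135) + 150 = -9450*sqrt(3)/sqrt(24 - sqrt(6)) + 150 = 150 - 9450*sqrt(3)/sqrt(24 - sqrt(6))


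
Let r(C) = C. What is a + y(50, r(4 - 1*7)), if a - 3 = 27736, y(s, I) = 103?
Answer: 27842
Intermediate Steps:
a = 27739 (a = 3 + 27736 = 27739)
a + y(50, r(4 - 1*7)) = 27739 + 103 = 27842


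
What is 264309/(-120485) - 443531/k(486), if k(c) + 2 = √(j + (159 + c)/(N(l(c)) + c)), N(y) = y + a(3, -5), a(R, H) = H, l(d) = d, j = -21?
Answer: 10334448293192/283501205 + 443531*I*√19013154/23530 ≈ 36453.0 + 82192.0*I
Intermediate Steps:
N(y) = -5 + y (N(y) = y - 5 = -5 + y)
k(c) = -2 + √(-21 + (159 + c)/(-5 + 2*c)) (k(c) = -2 + √(-21 + (159 + c)/((-5 + c) + c)) = -2 + √(-21 + (159 + c)/(-5 + 2*c)))
264309/(-120485) - 443531/k(486) = 264309/(-120485) - 443531/(-2 + √((264 - 41*486)/(-5 + 2*486))) = 264309*(-1/120485) - 443531/(-2 + √((264 - 19926)/(-5 + 972))) = -264309/120485 - 443531/(-2 + √(-19662/967)) = -264309/120485 - 443531/(-2 + I*√19013154/967)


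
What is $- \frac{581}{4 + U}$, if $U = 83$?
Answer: $- \frac{581}{87} \approx -6.6782$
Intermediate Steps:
$- \frac{581}{4 + U} = - \frac{581}{4 + 83} = - \frac{581}{87}$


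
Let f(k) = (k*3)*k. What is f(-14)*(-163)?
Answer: -95844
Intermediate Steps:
f(k) = 3*k² (f(k) = (3*k)*k = 3*k²)
f(-14)*(-163) = (3*(-14)²)*(-163) = (3*196)*(-163) = 588*(-163) = -95844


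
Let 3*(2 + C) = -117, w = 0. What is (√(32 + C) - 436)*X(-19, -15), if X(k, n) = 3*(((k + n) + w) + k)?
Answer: 69324 - 477*I ≈ 69324.0 - 477.0*I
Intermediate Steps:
C = -41 (C = -2 + (⅓)*(-117) = -2 - 39 = -41)
X(k, n) = 3*n + 6*k (X(k, n) = 3*(((k + n) + 0) + k) = 3*((k + n) + k) = 3*(n + 2*k) = 3*n + 6*k)
(√(32 + C) - 436)*X(-19, -15) = (√(32 - 41) - 436)*(3*(-15) + 6*(-19)) = (√(-9) - 436)*(-45 - 114) = (3*I - 436)*(-159) = (-436 + 3*I)*(-159) = 69324 - 477*I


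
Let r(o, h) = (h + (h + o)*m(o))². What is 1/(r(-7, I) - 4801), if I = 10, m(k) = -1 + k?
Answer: -1/4605 ≈ -0.00021716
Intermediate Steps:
r(o, h) = (h + (-1 + o)*(h + o))² (r(o, h) = (h + (h + o)*(-1 + o))² = (h + (-1 + o)*(h + o))²)
1/(r(-7, I) - 4801) = 1/(((-7)² - 1*(-7) + 10*(-7))² - 4801) = 1/((49 + 7 - 70)² - 4801) = 1/((-14)² - 4801) = 1/(196 - 4801) = 1/(-4605) = -1/4605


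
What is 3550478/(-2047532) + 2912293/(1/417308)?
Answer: 1244206537634945665/1023766 ≈ 1.2153e+12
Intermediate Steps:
3550478/(-2047532) + 2912293/(1/417308) = 3550478*(-1/2047532) + 2912293/(1/417308) = -1775239/1023766 + 2912293*417308 = -1775239/1023766 + 1215323167244 = 1244206537634945665/1023766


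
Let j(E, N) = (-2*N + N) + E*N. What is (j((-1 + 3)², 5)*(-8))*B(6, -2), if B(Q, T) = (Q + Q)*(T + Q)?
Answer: -5760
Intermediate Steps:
B(Q, T) = 2*Q*(Q + T) (B(Q, T) = (2*Q)*(Q + T) = 2*Q*(Q + T))
j(E, N) = -N + E*N
(j((-1 + 3)², 5)*(-8))*B(6, -2) = ((5*(-1 + (-1 + 3)²))*(-8))*(2*6*(6 - 2)) = ((5*(-1 + 2²))*(-8))*(2*6*4) = ((5*(-1 + 4))*(-8))*48 = ((5*3)*(-8))*48 = (15*(-8))*48 = -120*48 = -5760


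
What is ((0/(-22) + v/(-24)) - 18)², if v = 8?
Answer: 3025/9 ≈ 336.11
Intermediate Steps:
((0/(-22) + v/(-24)) - 18)² = ((0/(-22) + 8/(-24)) - 18)² = ((0*(-1/22) + 8*(-1/24)) - 18)² = ((0 - ⅓) - 18)² = (-⅓ - 18)² = (-55/3)² = 3025/9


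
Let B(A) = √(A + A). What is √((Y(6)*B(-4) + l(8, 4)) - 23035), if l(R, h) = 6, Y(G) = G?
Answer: √(-23029 + 12*I*√2) ≈ 0.0559 + 151.75*I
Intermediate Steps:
B(A) = √2*√A (B(A) = √(2*A) = √2*√A)
√((Y(6)*B(-4) + l(8, 4)) - 23035) = √((6*(√2*√(-4)) + 6) - 23035) = √((6*(√2*(2*I)) + 6) - 23035) = √((6*(2*I*√2) + 6) - 23035) = √((12*I*√2 + 6) - 23035) = √((6 + 12*I*√2) - 23035) = √(-23029 + 12*I*√2)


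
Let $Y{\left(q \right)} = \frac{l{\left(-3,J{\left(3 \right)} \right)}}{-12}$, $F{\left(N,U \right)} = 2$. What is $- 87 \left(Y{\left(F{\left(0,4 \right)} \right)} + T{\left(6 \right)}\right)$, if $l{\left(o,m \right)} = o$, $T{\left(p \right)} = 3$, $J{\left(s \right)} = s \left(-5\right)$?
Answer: $- \frac{1131}{4} \approx -282.75$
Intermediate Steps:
$J{\left(s \right)} = - 5 s$
$Y{\left(q \right)} = \frac{1}{4}$ ($Y{\left(q \right)} = - \frac{3}{-12} = \left(-3\right) \left(- \frac{1}{12}\right) = \frac{1}{4}$)
$- 87 \left(Y{\left(F{\left(0,4 \right)} \right)} + T{\left(6 \right)}\right) = - 87 \left(\frac{1}{4} + 3\right) = \left(-87\right) \frac{13}{4} = - \frac{1131}{4}$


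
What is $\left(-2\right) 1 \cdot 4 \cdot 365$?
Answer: $-2920$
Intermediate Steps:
$\left(-2\right) 1 \cdot 4 \cdot 365 = \left(-2\right) 4 \cdot 365 = \left(-8\right) 365 = -2920$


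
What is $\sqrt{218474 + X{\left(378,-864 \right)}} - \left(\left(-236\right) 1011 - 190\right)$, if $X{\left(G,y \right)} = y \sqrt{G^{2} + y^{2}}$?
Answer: $238786 + \sqrt{218474 - 46656 \sqrt{305}} \approx 2.3879 \cdot 10^{5} + 772.23 i$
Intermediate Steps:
$\sqrt{218474 + X{\left(378,-864 \right)}} - \left(\left(-236\right) 1011 - 190\right) = \sqrt{218474 - 864 \sqrt{378^{2} + \left(-864\right)^{2}}} - \left(\left(-236\right) 1011 - 190\right) = \sqrt{218474 - 864 \sqrt{142884 + 746496}} - \left(-238596 - 190\right) = \sqrt{218474 - 864 \sqrt{889380}} - -238786 = \sqrt{218474 - 864 \cdot 54 \sqrt{305}} + 238786 = \sqrt{218474 - 46656 \sqrt{305}} + 238786 = 238786 + \sqrt{218474 - 46656 \sqrt{305}}$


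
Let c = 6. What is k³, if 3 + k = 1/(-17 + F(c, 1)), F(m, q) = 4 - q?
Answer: -79507/2744 ≈ -28.975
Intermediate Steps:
k = -43/14 (k = -3 + 1/(-17 + (4 - 1*1)) = -3 + 1/(-17 + (4 - 1)) = -3 + 1/(-17 + 3) = -3 + 1/(-14) = -3 - 1/14 = -43/14 ≈ -3.0714)
k³ = (-43/14)³ = -79507/2744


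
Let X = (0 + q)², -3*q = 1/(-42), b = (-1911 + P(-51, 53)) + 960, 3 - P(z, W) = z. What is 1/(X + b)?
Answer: -15876/14240771 ≈ -0.0011148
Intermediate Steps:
P(z, W) = 3 - z
b = -897 (b = (-1911 + (3 - 1*(-51))) + 960 = (-1911 + (3 + 51)) + 960 = (-1911 + 54) + 960 = -1857 + 960 = -897)
q = 1/126 (q = -⅓/(-42) = -⅓*(-1/42) = 1/126 ≈ 0.0079365)
X = 1/15876 (X = (0 + 1/126)² = (1/126)² = 1/15876 ≈ 6.2988e-5)
1/(X + b) = 1/(1/15876 - 897) = 1/(-14240771/15876) = -15876/14240771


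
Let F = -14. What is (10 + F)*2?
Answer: -8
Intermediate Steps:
(10 + F)*2 = (10 - 14)*2 = -4*2 = -8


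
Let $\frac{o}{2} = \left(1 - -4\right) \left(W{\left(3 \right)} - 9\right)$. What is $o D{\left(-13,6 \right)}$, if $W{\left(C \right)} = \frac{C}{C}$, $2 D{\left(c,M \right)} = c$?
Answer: $520$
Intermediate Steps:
$D{\left(c,M \right)} = \frac{c}{2}$
$W{\left(C \right)} = 1$
$o = -80$ ($o = 2 \left(1 - -4\right) \left(1 - 9\right) = 2 \left(1 + 4\right) \left(-8\right) = 2 \cdot 5 \left(-8\right) = 2 \left(-40\right) = -80$)
$o D{\left(-13,6 \right)} = - 80 \cdot \frac{1}{2} \left(-13\right) = \left(-80\right) \left(- \frac{13}{2}\right) = 520$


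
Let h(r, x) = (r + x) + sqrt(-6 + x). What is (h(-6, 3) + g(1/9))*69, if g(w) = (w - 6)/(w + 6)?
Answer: -15042/55 + 69*I*sqrt(3) ≈ -273.49 + 119.51*I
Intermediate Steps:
h(r, x) = r + x + sqrt(-6 + x)
g(w) = (-6 + w)/(6 + w)
(h(-6, 3) + g(1/9))*69 = ((-6 + 3 + sqrt(-6 + 3)) + (-6 + 1/9)/(6 + 1/9))*69 = ((-6 + 3 + sqrt(-3)) + (-6 + 1/9)/(6 + 1/9))*69 = ((-6 + 3 + I*sqrt(3)) - 53/9/(55/9))*69 = ((-3 + I*sqrt(3)) + (9/55)*(-53/9))*69 = ((-3 + I*sqrt(3)) - 53/55)*69 = (-218/55 + I*sqrt(3))*69 = -15042/55 + 69*I*sqrt(3)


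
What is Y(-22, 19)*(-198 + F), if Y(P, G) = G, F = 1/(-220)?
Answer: -827659/220 ≈ -3762.1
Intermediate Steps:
F = -1/220 ≈ -0.0045455
Y(-22, 19)*(-198 + F) = 19*(-198 - 1/220) = 19*(-43561/220) = -827659/220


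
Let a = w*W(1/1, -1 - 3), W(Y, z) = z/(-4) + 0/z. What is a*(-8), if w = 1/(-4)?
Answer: 2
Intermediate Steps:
W(Y, z) = -z/4 (W(Y, z) = z*(-1/4) + 0 = -z/4 + 0 = -z/4)
w = -1/4 ≈ -0.25000
a = -1/4 (a = -(-1)*(-1 - 3)/16 = -(-1)*(-4)/16 = -1/4*1 = -1/4 ≈ -0.25000)
a*(-8) = -1/4*(-8) = 2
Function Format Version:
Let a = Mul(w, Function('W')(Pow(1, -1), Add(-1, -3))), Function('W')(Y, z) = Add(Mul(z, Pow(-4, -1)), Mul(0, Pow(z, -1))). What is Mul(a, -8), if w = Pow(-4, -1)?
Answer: 2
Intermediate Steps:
Function('W')(Y, z) = Mul(Rational(-1, 4), z) (Function('W')(Y, z) = Add(Mul(z, Rational(-1, 4)), 0) = Add(Mul(Rational(-1, 4), z), 0) = Mul(Rational(-1, 4), z))
w = Rational(-1, 4) ≈ -0.25000
a = Rational(-1, 4) (a = Mul(Rational(-1, 4), Mul(Rational(-1, 4), Add(-1, -3))) = Mul(Rational(-1, 4), Mul(Rational(-1, 4), -4)) = Mul(Rational(-1, 4), 1) = Rational(-1, 4) ≈ -0.25000)
Mul(a, -8) = Mul(Rational(-1, 4), -8) = 2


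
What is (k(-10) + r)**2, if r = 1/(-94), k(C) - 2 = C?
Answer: 567009/8836 ≈ 64.170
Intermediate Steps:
k(C) = 2 + C
r = -1/94 ≈ -0.010638
(k(-10) + r)**2 = ((2 - 10) - 1/94)**2 = (-8 - 1/94)**2 = (-753/94)**2 = 567009/8836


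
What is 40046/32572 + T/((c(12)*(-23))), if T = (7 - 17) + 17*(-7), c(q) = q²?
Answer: 11402845/8989872 ≈ 1.2684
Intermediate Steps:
T = -129 (T = -10 - 119 = -129)
40046/32572 + T/((c(12)*(-23))) = 40046/32572 - 129/(12²*(-23)) = 40046*(1/32572) - 129/(144*(-23)) = 20023/16286 - 129/(-3312) = 20023/16286 - 129*(-1/3312) = 20023/16286 + 43/1104 = 11402845/8989872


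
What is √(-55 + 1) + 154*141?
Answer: 21714 + 3*I*√6 ≈ 21714.0 + 7.3485*I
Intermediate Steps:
√(-55 + 1) + 154*141 = √(-54) + 21714 = 3*I*√6 + 21714 = 21714 + 3*I*√6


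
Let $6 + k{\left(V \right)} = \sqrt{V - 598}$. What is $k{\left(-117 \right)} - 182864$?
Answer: $-182870 + i \sqrt{715} \approx -1.8287 \cdot 10^{5} + 26.739 i$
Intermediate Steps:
$k{\left(V \right)} = -6 + \sqrt{-598 + V}$ ($k{\left(V \right)} = -6 + \sqrt{V - 598} = -6 + \sqrt{-598 + V}$)
$k{\left(-117 \right)} - 182864 = \left(-6 + \sqrt{-598 - 117}\right) - 182864 = \left(-6 + \sqrt{-715}\right) - 182864 = \left(-6 + i \sqrt{715}\right) - 182864 = -182870 + i \sqrt{715}$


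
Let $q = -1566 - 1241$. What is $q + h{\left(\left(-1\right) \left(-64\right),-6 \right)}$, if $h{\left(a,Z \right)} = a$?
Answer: $-2743$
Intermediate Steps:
$q = -2807$ ($q = -1566 - 1241 = -2807$)
$q + h{\left(\left(-1\right) \left(-64\right),-6 \right)} = -2807 - -64 = -2807 + 64 = -2743$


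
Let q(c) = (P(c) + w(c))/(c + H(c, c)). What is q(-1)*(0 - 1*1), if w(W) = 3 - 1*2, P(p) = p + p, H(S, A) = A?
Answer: -½ ≈ -0.50000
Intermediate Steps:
P(p) = 2*p
w(W) = 1 (w(W) = 3 - 2 = 1)
q(c) = (1 + 2*c)/(2*c) (q(c) = (2*c + 1)/(c + c) = (1 + 2*c)/((2*c)) = (1 + 2*c)*(1/(2*c)) = (1 + 2*c)/(2*c))
q(-1)*(0 - 1*1) = ((½ - 1)/(-1))*(0 - 1*1) = (-1*(-½))*(0 - 1) = (½)*(-1) = -½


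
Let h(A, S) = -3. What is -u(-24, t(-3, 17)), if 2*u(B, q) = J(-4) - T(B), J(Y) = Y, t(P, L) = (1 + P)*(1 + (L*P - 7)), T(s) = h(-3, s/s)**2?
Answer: 13/2 ≈ 6.5000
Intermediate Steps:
T(s) = 9 (T(s) = (-3)**2 = 9)
t(P, L) = (1 + P)*(-6 + L*P) (t(P, L) = (1 + P)*(1 + (-7 + L*P)) = (1 + P)*(-6 + L*P))
u(B, q) = -13/2 (u(B, q) = (-4 - 1*9)/2 = (-4 - 9)/2 = (1/2)*(-13) = -13/2)
-u(-24, t(-3, 17)) = -1*(-13/2) = 13/2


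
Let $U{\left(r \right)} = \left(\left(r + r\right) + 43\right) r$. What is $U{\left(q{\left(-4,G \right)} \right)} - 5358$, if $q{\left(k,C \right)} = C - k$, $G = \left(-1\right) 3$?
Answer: $-5313$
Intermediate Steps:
$G = -3$
$U{\left(r \right)} = r \left(43 + 2 r\right)$ ($U{\left(r \right)} = \left(2 r + 43\right) r = \left(43 + 2 r\right) r = r \left(43 + 2 r\right)$)
$U{\left(q{\left(-4,G \right)} \right)} - 5358 = \left(-3 - -4\right) \left(43 + 2 \left(-3 - -4\right)\right) - 5358 = \left(-3 + 4\right) \left(43 + 2 \left(-3 + 4\right)\right) - 5358 = 1 \left(43 + 2 \cdot 1\right) - 5358 = 1 \left(43 + 2\right) - 5358 = 1 \cdot 45 - 5358 = 45 - 5358 = -5313$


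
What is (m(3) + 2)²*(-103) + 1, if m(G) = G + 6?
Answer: -12462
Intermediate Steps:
m(G) = 6 + G
(m(3) + 2)²*(-103) + 1 = ((6 + 3) + 2)²*(-103) + 1 = (9 + 2)²*(-103) + 1 = 11²*(-103) + 1 = 121*(-103) + 1 = -12463 + 1 = -12462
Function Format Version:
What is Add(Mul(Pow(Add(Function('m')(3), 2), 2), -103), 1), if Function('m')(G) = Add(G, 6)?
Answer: -12462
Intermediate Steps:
Function('m')(G) = Add(6, G)
Add(Mul(Pow(Add(Function('m')(3), 2), 2), -103), 1) = Add(Mul(Pow(Add(Add(6, 3), 2), 2), -103), 1) = Add(Mul(Pow(Add(9, 2), 2), -103), 1) = Add(Mul(Pow(11, 2), -103), 1) = Add(Mul(121, -103), 1) = Add(-12463, 1) = -12462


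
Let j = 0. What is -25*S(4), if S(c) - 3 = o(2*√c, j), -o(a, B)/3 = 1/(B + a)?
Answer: -225/4 ≈ -56.250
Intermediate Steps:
o(a, B) = -3/(B + a)
S(c) = 3 - 3/(2*√c) (S(c) = 3 - 3/(0 + 2*√c) = 3 - 3*1/(2*√c) = 3 - 3/(2*√c))
-25*S(4) = -25*(3 - 3/(2*√4)) = -25*(3 - 3/2*½) = -25*(3 - ¾) = -25*9/4 = -225/4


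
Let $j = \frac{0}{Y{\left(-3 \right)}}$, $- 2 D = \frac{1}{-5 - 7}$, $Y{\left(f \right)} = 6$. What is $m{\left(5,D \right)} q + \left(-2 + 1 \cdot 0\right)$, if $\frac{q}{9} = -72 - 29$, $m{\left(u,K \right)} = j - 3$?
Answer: $2725$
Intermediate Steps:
$D = \frac{1}{24}$ ($D = - \frac{1}{2 \left(-5 - 7\right)} = - \frac{1}{2 \left(-12\right)} = \left(- \frac{1}{2}\right) \left(- \frac{1}{12}\right) = \frac{1}{24} \approx 0.041667$)
$j = 0$ ($j = \frac{0}{6} = 0 \cdot \frac{1}{6} = 0$)
$m{\left(u,K \right)} = -3$ ($m{\left(u,K \right)} = 0 - 3 = -3$)
$q = -909$ ($q = 9 \left(-72 - 29\right) = 9 \left(-101\right) = -909$)
$m{\left(5,D \right)} q + \left(-2 + 1 \cdot 0\right) = \left(-3\right) \left(-909\right) + \left(-2 + 1 \cdot 0\right) = 2727 + \left(-2 + 0\right) = 2727 - 2 = 2725$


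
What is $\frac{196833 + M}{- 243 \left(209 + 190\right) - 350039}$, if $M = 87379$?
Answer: $- \frac{71053}{111749} \approx -0.63583$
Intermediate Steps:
$\frac{196833 + M}{- 243 \left(209 + 190\right) - 350039} = \frac{196833 + 87379}{- 243 \left(209 + 190\right) - 350039} = \frac{284212}{\left(-243\right) 399 - 350039} = \frac{284212}{-96957 - 350039} = \frac{284212}{-446996} = 284212 \left(- \frac{1}{446996}\right) = - \frac{71053}{111749}$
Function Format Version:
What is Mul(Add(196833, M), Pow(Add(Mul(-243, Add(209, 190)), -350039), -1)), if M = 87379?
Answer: Rational(-71053, 111749) ≈ -0.63583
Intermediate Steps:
Mul(Add(196833, M), Pow(Add(Mul(-243, Add(209, 190)), -350039), -1)) = Mul(Add(196833, 87379), Pow(Add(Mul(-243, Add(209, 190)), -350039), -1)) = Mul(284212, Pow(Add(Mul(-243, 399), -350039), -1)) = Mul(284212, Pow(Add(-96957, -350039), -1)) = Mul(284212, Pow(-446996, -1)) = Mul(284212, Rational(-1, 446996)) = Rational(-71053, 111749)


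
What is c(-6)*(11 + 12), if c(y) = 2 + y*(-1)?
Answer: 184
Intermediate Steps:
c(y) = 2 - y
c(-6)*(11 + 12) = (2 - 1*(-6))*(11 + 12) = (2 + 6)*23 = 8*23 = 184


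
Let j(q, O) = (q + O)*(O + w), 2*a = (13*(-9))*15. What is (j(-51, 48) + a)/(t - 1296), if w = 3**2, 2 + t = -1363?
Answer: 699/1774 ≈ 0.39402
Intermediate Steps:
t = -1365 (t = -2 - 1363 = -1365)
w = 9
a = -1755/2 (a = ((13*(-9))*15)/2 = (-117*15)/2 = (1/2)*(-1755) = -1755/2 ≈ -877.50)
j(q, O) = (9 + O)*(O + q) (j(q, O) = (q + O)*(O + 9) = (O + q)*(9 + O) = (9 + O)*(O + q))
(j(-51, 48) + a)/(t - 1296) = ((48**2 + 9*48 + 9*(-51) + 48*(-51)) - 1755/2)/(-1365 - 1296) = ((2304 + 432 - 459 - 2448) - 1755/2)/(-2661) = (-171 - 1755/2)*(-1/2661) = -2097/2*(-1/2661) = 699/1774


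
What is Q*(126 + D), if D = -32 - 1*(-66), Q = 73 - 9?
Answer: 10240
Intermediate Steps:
Q = 64
D = 34 (D = -32 + 66 = 34)
Q*(126 + D) = 64*(126 + 34) = 64*160 = 10240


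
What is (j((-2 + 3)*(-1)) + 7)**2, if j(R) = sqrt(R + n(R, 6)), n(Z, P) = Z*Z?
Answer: 49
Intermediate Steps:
n(Z, P) = Z**2
j(R) = sqrt(R + R**2)
(j((-2 + 3)*(-1)) + 7)**2 = (sqrt(((-2 + 3)*(-1))*(1 + (-2 + 3)*(-1))) + 7)**2 = (sqrt((1*(-1))*(1 + 1*(-1))) + 7)**2 = (sqrt(-(1 - 1)) + 7)**2 = (sqrt(-1*0) + 7)**2 = (sqrt(0) + 7)**2 = (0 + 7)**2 = 7**2 = 49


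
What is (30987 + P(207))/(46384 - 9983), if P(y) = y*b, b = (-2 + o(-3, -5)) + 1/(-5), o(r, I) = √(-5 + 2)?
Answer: 152658/182005 + 207*I*√3/36401 ≈ 0.83876 + 0.0098496*I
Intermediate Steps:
o(r, I) = I*√3 (o(r, I) = √(-3) = I*√3)
b = -11/5 + I*√3 (b = (-2 + I*√3) + 1/(-5) = (-2 + I*√3) - ⅕ = -11/5 + I*√3 ≈ -2.2 + 1.732*I)
P(y) = y*(-11/5 + I*√3)
(30987 + P(207))/(46384 - 9983) = (30987 + (⅕)*207*(-11 + 5*I*√3))/(46384 - 9983) = (30987 + (-2277/5 + 207*I*√3))/36401 = (152658/5 + 207*I*√3)*(1/36401) = 152658/182005 + 207*I*√3/36401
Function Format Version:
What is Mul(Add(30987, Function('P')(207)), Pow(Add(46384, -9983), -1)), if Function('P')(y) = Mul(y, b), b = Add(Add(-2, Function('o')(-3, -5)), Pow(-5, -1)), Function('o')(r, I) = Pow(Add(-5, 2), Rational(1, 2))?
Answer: Add(Rational(152658, 182005), Mul(Rational(207, 36401), I, Pow(3, Rational(1, 2)))) ≈ Add(0.83876, Mul(0.0098496, I))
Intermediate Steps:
Function('o')(r, I) = Mul(I, Pow(3, Rational(1, 2))) (Function('o')(r, I) = Pow(-3, Rational(1, 2)) = Mul(I, Pow(3, Rational(1, 2))))
b = Add(Rational(-11, 5), Mul(I, Pow(3, Rational(1, 2)))) (b = Add(Add(-2, Mul(I, Pow(3, Rational(1, 2)))), Pow(-5, -1)) = Add(Add(-2, Mul(I, Pow(3, Rational(1, 2)))), Rational(-1, 5)) = Add(Rational(-11, 5), Mul(I, Pow(3, Rational(1, 2)))) ≈ Add(-2.2000, Mul(1.7320, I)))
Function('P')(y) = Mul(y, Add(Rational(-11, 5), Mul(I, Pow(3, Rational(1, 2)))))
Mul(Add(30987, Function('P')(207)), Pow(Add(46384, -9983), -1)) = Mul(Add(30987, Mul(Rational(1, 5), 207, Add(-11, Mul(5, I, Pow(3, Rational(1, 2)))))), Pow(Add(46384, -9983), -1)) = Mul(Add(30987, Add(Rational(-2277, 5), Mul(207, I, Pow(3, Rational(1, 2))))), Pow(36401, -1)) = Mul(Add(Rational(152658, 5), Mul(207, I, Pow(3, Rational(1, 2)))), Rational(1, 36401)) = Add(Rational(152658, 182005), Mul(Rational(207, 36401), I, Pow(3, Rational(1, 2))))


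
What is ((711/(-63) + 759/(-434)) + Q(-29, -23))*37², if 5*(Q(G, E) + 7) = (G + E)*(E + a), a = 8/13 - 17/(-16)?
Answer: 239696841/868 ≈ 2.7615e+5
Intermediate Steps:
a = 349/208 (a = 8*(1/13) - 17*(-1/16) = 8/13 + 17/16 = 349/208 ≈ 1.6779)
Q(G, E) = -7 + (349/208 + E)*(E + G)/5 (Q(G, E) = -7 + ((G + E)*(E + 349/208))/5 = -7 + ((E + G)*(349/208 + E))/5 = -7 + ((349/208 + E)*(E + G))/5 = -7 + (349/208 + E)*(E + G)/5)
((711/(-63) + 759/(-434)) + Q(-29, -23))*37² = ((711/(-63) + 759/(-434)) + (-7 + (⅕)*(-23)² + (349/1040)*(-23) + (349/1040)*(-29) + (⅕)*(-23)*(-29)))*37² = ((711*(-1/63) + 759*(-1/434)) + (-7 + (⅕)*529 - 8027/1040 - 10121/1040 + 667/5))*1369 = ((-79/7 - 759/434) + (-7 + 529/5 - 8027/1040 - 10121/1040 + 667/5))*1369 = (-5657/434 + 859/4)*1369 = (175089/868)*1369 = 239696841/868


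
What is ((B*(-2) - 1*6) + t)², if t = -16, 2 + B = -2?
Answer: 196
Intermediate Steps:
B = -4 (B = -2 - 2 = -4)
((B*(-2) - 1*6) + t)² = ((-4*(-2) - 1*6) - 16)² = ((8 - 6) - 16)² = (2 - 16)² = (-14)² = 196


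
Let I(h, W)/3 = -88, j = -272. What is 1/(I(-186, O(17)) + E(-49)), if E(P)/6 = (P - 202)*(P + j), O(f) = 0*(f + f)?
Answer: 1/483162 ≈ 2.0697e-6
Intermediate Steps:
O(f) = 0 (O(f) = 0*(2*f) = 0)
I(h, W) = -264 (I(h, W) = 3*(-88) = -264)
E(P) = 6*(-272 + P)*(-202 + P) (E(P) = 6*((P - 202)*(P - 272)) = 6*((-202 + P)*(-272 + P)) = 6*((-272 + P)*(-202 + P)) = 6*(-272 + P)*(-202 + P))
1/(I(-186, O(17)) + E(-49)) = 1/(-264 + (329664 - 2844*(-49) + 6*(-49)²)) = 1/(-264 + (329664 + 139356 + 6*2401)) = 1/(-264 + (329664 + 139356 + 14406)) = 1/(-264 + 483426) = 1/483162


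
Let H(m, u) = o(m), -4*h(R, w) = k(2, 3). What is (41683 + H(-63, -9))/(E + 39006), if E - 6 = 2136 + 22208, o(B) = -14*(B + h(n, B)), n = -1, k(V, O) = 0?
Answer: 42565/63356 ≈ 0.67184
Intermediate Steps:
h(R, w) = 0 (h(R, w) = -¼*0 = 0)
o(B) = -14*B (o(B) = -14*(B + 0) = -14*B)
H(m, u) = -14*m
E = 24350 (E = 6 + (2136 + 22208) = 6 + 24344 = 24350)
(41683 + H(-63, -9))/(E + 39006) = (41683 - 14*(-63))/(24350 + 39006) = (41683 + 882)/63356 = 42565*(1/63356) = 42565/63356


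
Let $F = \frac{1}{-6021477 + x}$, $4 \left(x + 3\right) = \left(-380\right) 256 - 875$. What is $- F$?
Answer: $\frac{4}{24184075} \approx 1.654 \cdot 10^{-7}$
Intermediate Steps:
$x = - \frac{98167}{4}$ ($x = -3 + \frac{\left(-380\right) 256 - 875}{4} = -3 + \frac{-97280 - 875}{4} = -3 + \frac{1}{4} \left(-98155\right) = -3 - \frac{98155}{4} = - \frac{98167}{4} \approx -24542.0$)
$F = - \frac{4}{24184075}$ ($F = \frac{1}{-6021477 - \frac{98167}{4}} = \frac{1}{- \frac{24184075}{4}} = - \frac{4}{24184075} \approx -1.654 \cdot 10^{-7}$)
$- F = \left(-1\right) \left(- \frac{4}{24184075}\right) = \frac{4}{24184075}$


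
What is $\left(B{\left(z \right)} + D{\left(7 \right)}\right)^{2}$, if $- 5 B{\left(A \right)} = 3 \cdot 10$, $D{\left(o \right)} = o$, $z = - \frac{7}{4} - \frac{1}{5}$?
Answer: $1$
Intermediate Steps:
$z = - \frac{39}{20}$ ($z = \left(-7\right) \frac{1}{4} - \frac{1}{5} = - \frac{7}{4} - \frac{1}{5} = - \frac{39}{20} \approx -1.95$)
$B{\left(A \right)} = -6$ ($B{\left(A \right)} = - \frac{3 \cdot 10}{5} = \left(- \frac{1}{5}\right) 30 = -6$)
$\left(B{\left(z \right)} + D{\left(7 \right)}\right)^{2} = \left(-6 + 7\right)^{2} = 1^{2} = 1$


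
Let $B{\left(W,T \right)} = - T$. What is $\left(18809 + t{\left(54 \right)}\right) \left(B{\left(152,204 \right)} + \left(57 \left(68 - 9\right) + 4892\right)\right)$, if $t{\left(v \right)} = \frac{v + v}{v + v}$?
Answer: $151439310$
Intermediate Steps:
$t{\left(v \right)} = 1$ ($t{\left(v \right)} = \frac{2 v}{2 v} = 2 v \frac{1}{2 v} = 1$)
$\left(18809 + t{\left(54 \right)}\right) \left(B{\left(152,204 \right)} + \left(57 \left(68 - 9\right) + 4892\right)\right) = \left(18809 + 1\right) \left(\left(-1\right) 204 + \left(57 \left(68 - 9\right) + 4892\right)\right) = 18810 \left(-204 + \left(57 \cdot 59 + 4892\right)\right) = 18810 \left(-204 + \left(3363 + 4892\right)\right) = 18810 \left(-204 + 8255\right) = 18810 \cdot 8051 = 151439310$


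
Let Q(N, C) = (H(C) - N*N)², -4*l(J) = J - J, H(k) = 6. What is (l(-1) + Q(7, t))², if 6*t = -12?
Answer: 3418801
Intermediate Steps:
t = -2 (t = (⅙)*(-12) = -2)
l(J) = 0 (l(J) = -(J - J)/4 = -¼*0 = 0)
Q(N, C) = (6 - N²)² (Q(N, C) = (6 - N*N)² = (6 - N²)²)
(l(-1) + Q(7, t))² = (0 + (-6 + 7²)²)² = (0 + (-6 + 49)²)² = (0 + 43²)² = (0 + 1849)² = 1849² = 3418801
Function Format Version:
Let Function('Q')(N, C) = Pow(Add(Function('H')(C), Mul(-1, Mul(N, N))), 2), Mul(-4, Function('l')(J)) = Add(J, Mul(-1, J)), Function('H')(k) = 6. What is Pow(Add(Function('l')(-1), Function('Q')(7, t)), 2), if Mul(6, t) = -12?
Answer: 3418801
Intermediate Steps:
t = -2 (t = Mul(Rational(1, 6), -12) = -2)
Function('l')(J) = 0 (Function('l')(J) = Mul(Rational(-1, 4), Add(J, Mul(-1, J))) = Mul(Rational(-1, 4), 0) = 0)
Function('Q')(N, C) = Pow(Add(6, Mul(-1, Pow(N, 2))), 2) (Function('Q')(N, C) = Pow(Add(6, Mul(-1, Mul(N, N))), 2) = Pow(Add(6, Mul(-1, Pow(N, 2))), 2))
Pow(Add(Function('l')(-1), Function('Q')(7, t)), 2) = Pow(Add(0, Pow(Add(-6, Pow(7, 2)), 2)), 2) = Pow(Add(0, Pow(Add(-6, 49), 2)), 2) = Pow(Add(0, Pow(43, 2)), 2) = Pow(Add(0, 1849), 2) = Pow(1849, 2) = 3418801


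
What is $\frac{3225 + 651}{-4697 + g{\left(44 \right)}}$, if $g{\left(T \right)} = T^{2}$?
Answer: $- \frac{3876}{2761} \approx -1.4038$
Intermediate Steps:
$\frac{3225 + 651}{-4697 + g{\left(44 \right)}} = \frac{3225 + 651}{-4697 + 44^{2}} = \frac{3876}{-4697 + 1936} = \frac{3876}{-2761} = 3876 \left(- \frac{1}{2761}\right) = - \frac{3876}{2761}$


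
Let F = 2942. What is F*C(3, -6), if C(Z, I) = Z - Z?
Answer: 0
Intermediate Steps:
C(Z, I) = 0
F*C(3, -6) = 2942*0 = 0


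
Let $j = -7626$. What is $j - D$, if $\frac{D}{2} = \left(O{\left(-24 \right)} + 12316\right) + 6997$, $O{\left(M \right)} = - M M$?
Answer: $-45100$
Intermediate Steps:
$O{\left(M \right)} = - M^{2}$
$D = 37474$ ($D = 2 \left(\left(- \left(-24\right)^{2} + 12316\right) + 6997\right) = 2 \left(\left(\left(-1\right) 576 + 12316\right) + 6997\right) = 2 \left(\left(-576 + 12316\right) + 6997\right) = 2 \left(11740 + 6997\right) = 2 \cdot 18737 = 37474$)
$j - D = -7626 - 37474 = -45100$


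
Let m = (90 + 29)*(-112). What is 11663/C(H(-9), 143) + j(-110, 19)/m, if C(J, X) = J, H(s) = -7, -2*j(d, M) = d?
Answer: -22206407/13328 ≈ -1666.1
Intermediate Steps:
j(d, M) = -d/2
m = -13328 (m = 119*(-112) = -13328)
11663/C(H(-9), 143) + j(-110, 19)/m = 11663/(-7) - ½*(-110)/(-13328) = 11663*(-⅐) + 55*(-1/13328) = -11663/7 - 55/13328 = -22206407/13328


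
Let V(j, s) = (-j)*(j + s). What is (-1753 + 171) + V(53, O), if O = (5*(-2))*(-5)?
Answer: -7041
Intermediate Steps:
O = 50 (O = -10*(-5) = 50)
V(j, s) = -j*(j + s)
(-1753 + 171) + V(53, O) = (-1753 + 171) - 1*53*(53 + 50) = -1582 - 1*53*103 = -1582 - 5459 = -7041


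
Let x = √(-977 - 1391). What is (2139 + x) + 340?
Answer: 2479 + 8*I*√37 ≈ 2479.0 + 48.662*I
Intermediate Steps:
x = 8*I*√37 (x = √(-2368) = 8*I*√37 ≈ 48.662*I)
(2139 + x) + 340 = (2139 + 8*I*√37) + 340 = 2479 + 8*I*√37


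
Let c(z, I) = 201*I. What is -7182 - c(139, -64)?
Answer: 5682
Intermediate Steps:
-7182 - c(139, -64) = -7182 - 201*(-64) = -7182 - 1*(-12864) = -7182 + 12864 = 5682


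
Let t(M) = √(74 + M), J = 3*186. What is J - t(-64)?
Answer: 558 - √10 ≈ 554.84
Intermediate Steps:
J = 558
J - t(-64) = 558 - √(74 - 64) = 558 - √10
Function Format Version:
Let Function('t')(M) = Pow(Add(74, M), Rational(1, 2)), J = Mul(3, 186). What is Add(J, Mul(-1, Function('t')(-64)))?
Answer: Add(558, Mul(-1, Pow(10, Rational(1, 2)))) ≈ 554.84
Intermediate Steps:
J = 558
Add(J, Mul(-1, Function('t')(-64))) = Add(558, Mul(-1, Pow(Add(74, -64), Rational(1, 2)))) = Add(558, Mul(-1, Pow(10, Rational(1, 2))))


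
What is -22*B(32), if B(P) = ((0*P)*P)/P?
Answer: 0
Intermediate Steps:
B(P) = 0 (B(P) = (0*P)/P = 0/P = 0)
-22*B(32) = -22*0 = 0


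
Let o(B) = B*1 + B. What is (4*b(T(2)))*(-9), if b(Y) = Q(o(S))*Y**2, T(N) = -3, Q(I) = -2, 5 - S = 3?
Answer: 648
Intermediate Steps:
S = 2 (S = 5 - 1*3 = 5 - 3 = 2)
o(B) = 2*B (o(B) = B + B = 2*B)
b(Y) = -2*Y**2
(4*b(T(2)))*(-9) = (4*(-2*(-3)**2))*(-9) = (4*(-2*9))*(-9) = (4*(-18))*(-9) = -72*(-9) = 648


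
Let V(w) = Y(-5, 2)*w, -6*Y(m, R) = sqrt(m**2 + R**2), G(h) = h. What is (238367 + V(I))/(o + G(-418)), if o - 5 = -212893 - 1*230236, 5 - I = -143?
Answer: -238367/443542 + 37*sqrt(29)/665313 ≈ -0.53712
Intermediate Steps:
I = 148 (I = 5 - 1*(-143) = 5 + 143 = 148)
Y(m, R) = -sqrt(R**2 + m**2)/6 (Y(m, R) = -sqrt(m**2 + R**2)/6 = -sqrt(R**2 + m**2)/6)
o = -443124 (o = 5 + (-212893 - 1*230236) = 5 + (-212893 - 230236) = 5 - 443129 = -443124)
V(w) = -w*sqrt(29)/6 (V(w) = (-sqrt(2**2 + (-5)**2)/6)*w = (-sqrt(4 + 25)/6)*w = (-sqrt(29)/6)*w = -w*sqrt(29)/6)
(238367 + V(I))/(o + G(-418)) = (238367 - 1/6*148*sqrt(29))/(-443124 - 418) = (238367 - 74*sqrt(29)/3)/(-443542) = (238367 - 74*sqrt(29)/3)*(-1/443542) = -238367/443542 + 37*sqrt(29)/665313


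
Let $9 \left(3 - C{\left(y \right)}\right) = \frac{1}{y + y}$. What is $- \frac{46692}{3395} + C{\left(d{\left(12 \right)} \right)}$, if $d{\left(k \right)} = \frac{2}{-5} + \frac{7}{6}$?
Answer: $- \frac{2535958}{234255} \approx -10.826$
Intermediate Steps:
$d{\left(k \right)} = \frac{23}{30}$ ($d{\left(k \right)} = 2 \left(- \frac{1}{5}\right) + 7 \cdot \frac{1}{6} = - \frac{2}{5} + \frac{7}{6} = \frac{23}{30}$)
$C{\left(y \right)} = 3 - \frac{1}{18 y}$ ($C{\left(y \right)} = 3 - \frac{1}{9 \left(y + y\right)} = 3 - \frac{1}{9 \cdot 2 y} = 3 - \frac{\frac{1}{2} \frac{1}{y}}{9} = 3 - \frac{1}{18 y}$)
$- \frac{46692}{3395} + C{\left(d{\left(12 \right)} \right)} = - \frac{46692}{3395} + \left(3 - \frac{1}{18 \cdot \frac{23}{30}}\right) = - \frac{46692}{3395} + \left(3 - \frac{5}{69}\right) = \left(-1\right) \frac{46692}{3395} + \left(3 - \frac{5}{69}\right) = - \frac{46692}{3395} + \frac{202}{69} = - \frac{2535958}{234255}$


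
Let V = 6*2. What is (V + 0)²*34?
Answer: 4896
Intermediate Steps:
V = 12
(V + 0)²*34 = (12 + 0)²*34 = 12²*34 = 144*34 = 4896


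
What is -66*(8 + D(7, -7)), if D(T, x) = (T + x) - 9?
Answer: 66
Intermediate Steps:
D(T, x) = -9 + T + x
-66*(8 + D(7, -7)) = -66*(8 + (-9 + 7 - 7)) = -66*(8 - 9) = -66*(-1) = 66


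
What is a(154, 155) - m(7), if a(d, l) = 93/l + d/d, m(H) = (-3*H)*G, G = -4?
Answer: -412/5 ≈ -82.400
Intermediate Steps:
m(H) = 12*H (m(H) = -3*H*(-4) = 12*H)
a(d, l) = 1 + 93/l (a(d, l) = 93/l + 1 = 1 + 93/l)
a(154, 155) - m(7) = (93 + 155)/155 - 12*7 = (1/155)*248 - 1*84 = 8/5 - 84 = -412/5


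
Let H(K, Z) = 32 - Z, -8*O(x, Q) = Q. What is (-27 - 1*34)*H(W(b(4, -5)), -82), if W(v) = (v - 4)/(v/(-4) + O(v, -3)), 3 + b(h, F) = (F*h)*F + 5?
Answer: -6954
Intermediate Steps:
O(x, Q) = -Q/8
b(h, F) = 2 + h*F² (b(h, F) = -3 + ((F*h)*F + 5) = -3 + (h*F² + 5) = -3 + (5 + h*F²) = 2 + h*F²)
W(v) = (-4 + v)/(3/8 - v/4) (W(v) = (v - 4)/(v/(-4) - ⅛*(-3)) = (-4 + v)/(v*(-¼) + 3/8) = (-4 + v)/(-v/4 + 3/8) = (-4 + v)/(3/8 - v/4))
(-27 - 1*34)*H(W(b(4, -5)), -82) = (-27 - 1*34)*(32 - 1*(-82)) = (-27 - 34)*(32 + 82) = -61*114 = -6954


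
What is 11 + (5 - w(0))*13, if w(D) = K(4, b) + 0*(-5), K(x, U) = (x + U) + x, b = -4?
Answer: 24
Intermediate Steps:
K(x, U) = U + 2*x (K(x, U) = (U + x) + x = U + 2*x)
w(D) = 4 (w(D) = (-4 + 2*4) + 0*(-5) = (-4 + 8) + 0 = 4 + 0 = 4)
11 + (5 - w(0))*13 = 11 + (5 - 1*4)*13 = 11 + (5 - 4)*13 = 11 + 1*13 = 11 + 13 = 24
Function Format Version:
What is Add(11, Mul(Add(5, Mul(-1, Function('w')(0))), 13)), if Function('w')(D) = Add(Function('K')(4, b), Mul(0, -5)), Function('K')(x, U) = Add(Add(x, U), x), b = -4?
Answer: 24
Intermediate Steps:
Function('K')(x, U) = Add(U, Mul(2, x)) (Function('K')(x, U) = Add(Add(U, x), x) = Add(U, Mul(2, x)))
Function('w')(D) = 4 (Function('w')(D) = Add(Add(-4, Mul(2, 4)), Mul(0, -5)) = Add(Add(-4, 8), 0) = Add(4, 0) = 4)
Add(11, Mul(Add(5, Mul(-1, Function('w')(0))), 13)) = Add(11, Mul(Add(5, Mul(-1, 4)), 13)) = Add(11, Mul(Add(5, -4), 13)) = Add(11, Mul(1, 13)) = Add(11, 13) = 24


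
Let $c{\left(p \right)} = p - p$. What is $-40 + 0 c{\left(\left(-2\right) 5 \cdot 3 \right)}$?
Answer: $-40$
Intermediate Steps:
$c{\left(p \right)} = 0$
$-40 + 0 c{\left(\left(-2\right) 5 \cdot 3 \right)} = -40 + 0 \cdot 0 = -40 + 0 = -40$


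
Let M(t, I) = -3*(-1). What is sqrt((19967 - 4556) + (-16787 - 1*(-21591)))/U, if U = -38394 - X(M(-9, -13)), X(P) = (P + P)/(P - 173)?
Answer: -85*sqrt(20215)/3263487 ≈ -0.0037032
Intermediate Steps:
M(t, I) = 3
X(P) = 2*P/(-173 + P) (X(P) = (2*P)/(-173 + P) = 2*P/(-173 + P))
U = -3263487/85 (U = -38394 - 2*3/(-173 + 3) = -38394 - 2*3/(-170) = -38394 - 2*3*(-1)/170 = -38394 - 1*(-3/85) = -38394 + 3/85 = -3263487/85 ≈ -38394.)
sqrt((19967 - 4556) + (-16787 - 1*(-21591)))/U = sqrt((19967 - 4556) + (-16787 - 1*(-21591)))/(-3263487/85) = sqrt(15411 + (-16787 + 21591))*(-85/3263487) = sqrt(15411 + 4804)*(-85/3263487) = sqrt(20215)*(-85/3263487) = -85*sqrt(20215)/3263487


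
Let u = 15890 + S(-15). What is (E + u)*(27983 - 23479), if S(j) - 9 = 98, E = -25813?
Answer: -44211264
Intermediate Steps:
S(j) = 107 (S(j) = 9 + 98 = 107)
u = 15997 (u = 15890 + 107 = 15997)
(E + u)*(27983 - 23479) = (-25813 + 15997)*(27983 - 23479) = -9816*4504 = -44211264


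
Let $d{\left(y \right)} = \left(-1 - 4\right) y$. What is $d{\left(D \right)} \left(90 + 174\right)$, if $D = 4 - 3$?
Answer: $-1320$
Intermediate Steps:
$D = 1$
$d{\left(y \right)} = - 5 y$
$d{\left(D \right)} \left(90 + 174\right) = \left(-5\right) 1 \left(90 + 174\right) = \left(-5\right) 264 = -1320$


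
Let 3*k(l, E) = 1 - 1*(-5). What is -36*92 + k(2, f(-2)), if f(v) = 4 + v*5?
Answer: -3310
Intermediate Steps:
f(v) = 4 + 5*v
k(l, E) = 2 (k(l, E) = (1 - 1*(-5))/3 = (1 + 5)/3 = (⅓)*6 = 2)
-36*92 + k(2, f(-2)) = -36*92 + 2 = -3312 + 2 = -3310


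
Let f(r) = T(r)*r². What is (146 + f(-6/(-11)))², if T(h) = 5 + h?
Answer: 38620896484/1771561 ≈ 21801.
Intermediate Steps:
f(r) = r²*(5 + r) (f(r) = (5 + r)*r² = r²*(5 + r))
(146 + f(-6/(-11)))² = (146 + (-6/(-11))²*(5 - 6/(-11)))² = (146 + (-6*(-1/11))²*(5 - 6*(-1/11)))² = (146 + (6/11)²*(5 + 6/11))² = (146 + (36/121)*(61/11))² = (146 + 2196/1331)² = (196522/1331)² = 38620896484/1771561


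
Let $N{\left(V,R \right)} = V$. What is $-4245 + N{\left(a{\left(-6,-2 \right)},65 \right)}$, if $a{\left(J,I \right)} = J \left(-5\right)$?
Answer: $-4215$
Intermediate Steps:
$a{\left(J,I \right)} = - 5 J$
$-4245 + N{\left(a{\left(-6,-2 \right)},65 \right)} = -4245 - -30 = -4245 + 30 = -4215$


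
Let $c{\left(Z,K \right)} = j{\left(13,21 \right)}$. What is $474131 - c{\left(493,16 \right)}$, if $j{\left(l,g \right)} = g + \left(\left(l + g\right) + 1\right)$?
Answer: $474075$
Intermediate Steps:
$j{\left(l,g \right)} = 1 + l + 2 g$ ($j{\left(l,g \right)} = g + \left(\left(g + l\right) + 1\right) = g + \left(1 + g + l\right) = 1 + l + 2 g$)
$c{\left(Z,K \right)} = 56$ ($c{\left(Z,K \right)} = 1 + 13 + 2 \cdot 21 = 1 + 13 + 42 = 56$)
$474131 - c{\left(493,16 \right)} = 474131 - 56 = 474075$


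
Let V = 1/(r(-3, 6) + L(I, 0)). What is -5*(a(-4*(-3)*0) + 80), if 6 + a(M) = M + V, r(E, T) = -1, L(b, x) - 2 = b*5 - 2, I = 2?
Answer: -3335/9 ≈ -370.56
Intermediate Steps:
L(b, x) = 5*b (L(b, x) = 2 + (b*5 - 2) = 2 + (5*b - 2) = 2 + (-2 + 5*b) = 5*b)
V = ⅑ (V = 1/(-1 + 5*2) = 1/(-1 + 10) = 1/9 = ⅑ ≈ 0.11111)
a(M) = -53/9 + M (a(M) = -6 + (M + ⅑) = -6 + (⅑ + M) = -53/9 + M)
-5*(a(-4*(-3)*0) + 80) = -5*((-53/9 - 4*(-3)*0) + 80) = -5*((-53/9 + 12*0) + 80) = -5*((-53/9 + 0) + 80) = -5*(-53/9 + 80) = -5*667/9 = -3335/9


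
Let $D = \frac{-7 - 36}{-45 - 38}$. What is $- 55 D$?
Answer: $- \frac{2365}{83} \approx -28.494$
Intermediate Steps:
$D = \frac{43}{83}$ ($D = - \frac{43}{-83} = \left(-43\right) \left(- \frac{1}{83}\right) = \frac{43}{83} \approx 0.51807$)
$- 55 D = \left(-55\right) \frac{43}{83} = - \frac{2365}{83}$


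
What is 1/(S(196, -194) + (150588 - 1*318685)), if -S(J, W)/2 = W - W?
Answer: -1/168097 ≈ -5.9489e-6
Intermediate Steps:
S(J, W) = 0 (S(J, W) = -2*(W - W) = -2*0 = 0)
1/(S(196, -194) + (150588 - 1*318685)) = 1/(0 + (150588 - 1*318685)) = 1/(0 + (150588 - 318685)) = 1/(0 - 168097) = 1/(-168097) = -1/168097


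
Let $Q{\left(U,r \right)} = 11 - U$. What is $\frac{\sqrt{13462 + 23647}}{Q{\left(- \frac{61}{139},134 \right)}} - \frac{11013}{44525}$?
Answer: $- \frac{11013}{44525} + \frac{139 \sqrt{37109}}{1590} \approx 16.593$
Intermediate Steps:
$\frac{\sqrt{13462 + 23647}}{Q{\left(- \frac{61}{139},134 \right)}} - \frac{11013}{44525} = \frac{\sqrt{13462 + 23647}}{11 - - \frac{61}{139}} - \frac{11013}{44525} = \frac{\sqrt{37109}}{11 - \left(-61\right) \frac{1}{139}} - \frac{11013}{44525} = \frac{\sqrt{37109}}{11 - - \frac{61}{139}} - \frac{11013}{44525} = \frac{\sqrt{37109}}{11 + \frac{61}{139}} - \frac{11013}{44525} = \frac{\sqrt{37109}}{\frac{1590}{139}} - \frac{11013}{44525} = \sqrt{37109} \cdot \frac{139}{1590} - \frac{11013}{44525} = \frac{139 \sqrt{37109}}{1590} - \frac{11013}{44525} = - \frac{11013}{44525} + \frac{139 \sqrt{37109}}{1590}$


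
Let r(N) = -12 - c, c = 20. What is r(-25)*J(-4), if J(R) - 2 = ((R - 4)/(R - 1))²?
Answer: -3648/25 ≈ -145.92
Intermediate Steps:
r(N) = -32 (r(N) = -12 - 1*20 = -12 - 20 = -32)
J(R) = 2 + (-4 + R)²/(-1 + R)² (J(R) = 2 + ((R - 4)/(R - 1))² = 2 + ((-4 + R)/(-1 + R))² = 2 + (-4 + R)²/(-1 + R)²)
r(-25)*J(-4) = -32*(2 + (-4 - 4)²/(-1 - 4)²) = -32*(2 + (-8)²/(-5)²) = -32*(2 + (1/25)*64) = -32*(2 + 64/25) = -32*114/25 = -3648/25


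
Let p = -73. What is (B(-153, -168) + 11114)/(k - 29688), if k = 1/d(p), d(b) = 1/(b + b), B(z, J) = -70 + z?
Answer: -10891/29834 ≈ -0.36505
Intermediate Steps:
d(b) = 1/(2*b)
k = -146 (k = 1/((1/2)/(-73)) = 1/((1/2)*(-1/73)) = 1/(-1/146) = -146)
(B(-153, -168) + 11114)/(k - 29688) = ((-70 - 153) + 11114)/(-146 - 29688) = (-223 + 11114)/(-29834) = 10891*(-1/29834) = -10891/29834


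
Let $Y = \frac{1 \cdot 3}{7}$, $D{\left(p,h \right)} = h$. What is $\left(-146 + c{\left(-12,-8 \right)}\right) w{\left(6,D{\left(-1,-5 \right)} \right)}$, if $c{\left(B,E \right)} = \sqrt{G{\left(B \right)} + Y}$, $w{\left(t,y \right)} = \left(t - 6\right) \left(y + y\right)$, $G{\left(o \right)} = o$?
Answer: $0$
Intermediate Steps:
$Y = \frac{3}{7}$ ($Y = 3 \cdot \frac{1}{7} = \frac{3}{7} \approx 0.42857$)
$w{\left(t,y \right)} = 2 y \left(-6 + t\right)$ ($w{\left(t,y \right)} = \left(-6 + t\right) 2 y = 2 y \left(-6 + t\right)$)
$c{\left(B,E \right)} = \sqrt{\frac{3}{7} + B}$ ($c{\left(B,E \right)} = \sqrt{B + \frac{3}{7}} = \sqrt{\frac{3}{7} + B}$)
$\left(-146 + c{\left(-12,-8 \right)}\right) w{\left(6,D{\left(-1,-5 \right)} \right)} = \left(-146 + \frac{\sqrt{21 + 49 \left(-12\right)}}{7}\right) 2 \left(-5\right) \left(-6 + 6\right) = \left(-146 + \frac{\sqrt{21 - 588}}{7}\right) 2 \left(-5\right) 0 = \left(-146 + \frac{\sqrt{-567}}{7}\right) 0 = \left(-146 + \frac{9 i \sqrt{7}}{7}\right) 0 = 0$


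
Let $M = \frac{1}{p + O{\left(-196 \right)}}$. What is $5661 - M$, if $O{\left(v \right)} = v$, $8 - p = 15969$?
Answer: $\frac{91464778}{16157} \approx 5661.0$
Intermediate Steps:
$p = -15961$ ($p = 8 - 15969 = -15961$)
$M = - \frac{1}{16157}$ ($M = \frac{1}{-15961 - 196} = \frac{1}{-16157} = - \frac{1}{16157} \approx -6.1893 \cdot 10^{-5}$)
$5661 - M = 5661 - - \frac{1}{16157} = 5661 + \frac{1}{16157} = \frac{91464778}{16157}$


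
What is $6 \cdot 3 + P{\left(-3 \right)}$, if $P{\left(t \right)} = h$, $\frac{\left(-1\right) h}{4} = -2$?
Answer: $26$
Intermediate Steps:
$h = 8$ ($h = \left(-4\right) \left(-2\right) = 8$)
$P{\left(t \right)} = 8$
$6 \cdot 3 + P{\left(-3 \right)} = 6 \cdot 3 + 8 = 18 + 8 = 26$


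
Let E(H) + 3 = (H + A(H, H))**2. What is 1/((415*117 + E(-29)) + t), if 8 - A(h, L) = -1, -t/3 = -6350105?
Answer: 1/19099267 ≈ 5.2358e-8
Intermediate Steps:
t = 19050315 (t = -3*(-6350105) = 19050315)
A(h, L) = 9 (A(h, L) = 8 - 1*(-1) = 8 + 1 = 9)
E(H) = -3 + (9 + H)**2 (E(H) = -3 + (H + 9)**2 = -3 + (9 + H)**2)
1/((415*117 + E(-29)) + t) = 1/((415*117 + (-3 + (9 - 29)**2)) + 19050315) = 1/((48555 + (-3 + (-20)**2)) + 19050315) = 1/((48555 + (-3 + 400)) + 19050315) = 1/((48555 + 397) + 19050315) = 1/(48952 + 19050315) = 1/19099267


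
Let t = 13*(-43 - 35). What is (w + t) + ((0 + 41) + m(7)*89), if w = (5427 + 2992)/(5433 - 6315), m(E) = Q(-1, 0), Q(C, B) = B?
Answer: -866605/882 ≈ -982.54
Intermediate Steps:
m(E) = 0
w = -8419/882 (w = 8419/(-882) = 8419*(-1/882) = -8419/882 ≈ -9.5453)
t = -1014 (t = 13*(-78) = -1014)
(w + t) + ((0 + 41) + m(7)*89) = (-8419/882 - 1014) + ((0 + 41) + 0*89) = -902767/882 + (41 + 0) = -902767/882 + 41 = -866605/882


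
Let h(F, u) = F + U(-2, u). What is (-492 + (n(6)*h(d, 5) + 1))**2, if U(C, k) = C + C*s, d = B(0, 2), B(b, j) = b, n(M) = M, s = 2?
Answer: 277729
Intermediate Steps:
d = 0
U(C, k) = 3*C (U(C, k) = C + C*2 = C + 2*C = 3*C)
h(F, u) = -6 + F (h(F, u) = F + 3*(-2) = F - 6 = -6 + F)
(-492 + (n(6)*h(d, 5) + 1))**2 = (-492 + (6*(-6 + 0) + 1))**2 = (-492 + (6*(-6) + 1))**2 = (-492 + (-36 + 1))**2 = (-492 - 35)**2 = (-527)**2 = 277729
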